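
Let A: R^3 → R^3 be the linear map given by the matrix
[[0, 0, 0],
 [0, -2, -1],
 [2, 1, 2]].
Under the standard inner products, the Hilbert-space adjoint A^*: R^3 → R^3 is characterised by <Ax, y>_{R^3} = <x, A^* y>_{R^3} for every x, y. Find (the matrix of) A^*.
A^* = A^T =
[[0, 0, 2],
 [0, -2, 1],
 [0, -1, 2]]

For real matrices with standard dot products, the defining identity <Ax, y> = <x, A^* y> gives (Ax)^T y = x^T (A^*) y, i.e. x^T A^T y = x^T (A^*) y. Since this holds for all x, y, we must have A^* = A^T. Therefore
A^* =
[[0, 0, 2],
 [0, -2, 1],
 [0, -1, 2]].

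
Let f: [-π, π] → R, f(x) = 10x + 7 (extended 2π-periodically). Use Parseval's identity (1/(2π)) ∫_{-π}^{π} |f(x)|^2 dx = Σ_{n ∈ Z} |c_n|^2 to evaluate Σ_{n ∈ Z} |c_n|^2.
Σ |c_n|^2 = 100π^2/3 + 49

Expand and integrate term by term over [-π, π]:
  ∫ (10x)^2 dx = 100·(2π^3/3); ∫ 2·10·(7)·x dx = 0 (odd integrand); ∫ 7^2 dx = 49·2π.
So (1/(2π)) ∫_{-π}^{π} (10x + 7)^2 dx = 100π^2/3 + 49 = 100π^2/3 + 49.
Parseval ⇒ Σ |c_n|^2 = 100π^2/3 + 49.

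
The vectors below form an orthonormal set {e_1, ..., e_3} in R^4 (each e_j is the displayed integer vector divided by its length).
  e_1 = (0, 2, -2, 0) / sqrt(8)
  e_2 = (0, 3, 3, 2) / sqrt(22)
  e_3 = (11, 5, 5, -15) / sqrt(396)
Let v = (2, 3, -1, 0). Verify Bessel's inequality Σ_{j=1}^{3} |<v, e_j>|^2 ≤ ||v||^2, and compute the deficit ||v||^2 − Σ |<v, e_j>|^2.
Σ |<v, e_j>|^2 = 110/9; ||v||^2 = 14; deficit = 16/9

Write each e_j = u_j / sqrt(<u_j, u_j>) where u_j is the displayed integer vector. Then <v, e_j> = <v, u_j> / sqrt(<u_j, u_j>), so |<v, e_j>|^2 = <v, u_j>^2 / <u_j, u_j>.
Coefficients: <v, e_1> = 8/sqrt(8), <v, e_2> = 6/sqrt(22), <v, e_3> = 32/sqrt(396).
Square and sum: Σ |<v, e_j>|^2 = 110/9.
Compute ||v||^2 = v·v = 14.
Deficit = 14 − 110/9 = 16/9 ≥ 0, confirming Bessel's inequality. (The deficit equals ||v − Σ <v,e_j> e_j||^2, the squared distance from v to span{e_j}.)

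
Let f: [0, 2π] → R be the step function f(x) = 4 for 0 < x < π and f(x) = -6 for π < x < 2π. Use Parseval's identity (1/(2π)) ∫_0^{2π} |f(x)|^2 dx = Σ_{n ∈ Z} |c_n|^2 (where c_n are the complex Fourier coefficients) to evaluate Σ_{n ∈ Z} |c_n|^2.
Σ |c_n|^2 = 26

Parseval equates the L^2 energy of f (normalised by 1/(2π)) with the ℓ^2 sum of its Fourier coefficients: (1/(2π)) ∫_0^{2π} |f|^2 = Σ |c_n|^2.
Compute the left side: (1/(2π)) [∫_0^π 4^2 dx + ∫_π^{2π} (-6)^2 dx] = (1/(2π)) · (16π + 36π) = (16 + 36)/2 = 26.
So Σ_{n ∈ Z} |c_n|^2 = 26.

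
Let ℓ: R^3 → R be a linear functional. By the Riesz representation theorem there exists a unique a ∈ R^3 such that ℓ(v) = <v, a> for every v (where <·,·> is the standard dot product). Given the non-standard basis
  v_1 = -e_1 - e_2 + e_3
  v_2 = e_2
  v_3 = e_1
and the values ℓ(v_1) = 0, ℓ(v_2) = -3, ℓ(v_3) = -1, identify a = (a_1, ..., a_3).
a = (-1, -3, -4)

Write a = (a_1, ..., a_3) in the standard basis. For each basis vector v_i, ℓ(v_i) = <v_i, a> is a linear equation in the a_j's. Collect the n equations into a matrix system V a = ℓ, where row i of V is v_i (expressed in the standard basis). Since V is invertible (lower-triangular with 1s on the diagonal, up to permutation), solve by back-substitution:
  V =
[[-1, -1, 1],
 [0, 1, 0],
 [1, 0, 0]]
  V a = (0, -3, -1)
Solving gives a = (-1, -3, -4).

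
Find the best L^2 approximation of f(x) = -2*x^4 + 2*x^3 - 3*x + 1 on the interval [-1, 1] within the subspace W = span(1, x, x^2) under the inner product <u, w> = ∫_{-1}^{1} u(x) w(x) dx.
g(x) = -12*x^2/7 - 9*x/5 + 41/35

The best approximation g ∈ W is the orthogonal projection of f onto W. Writing g = a_0 + a_1 x + a_2 x^2, the coefficients solve the normal equations G · a = b where
  G_{ij} = <φ_i, φ_j> and b_i = <f, φ_i>, with φ_0 = 1, φ_1 = x, φ_2 = x^2.
G =
  [2, 0, 2/3]
  [0, 2/3, 0]
  [2/3, 0, 2/5],
b = (6/5, -6/5, 2/21).
Solving gives a_0 = 41/35, a_1 = -9/5, a_2 = -12/7, so
  g(x) = -12*x^2/7 - 9*x/5 + 41/35.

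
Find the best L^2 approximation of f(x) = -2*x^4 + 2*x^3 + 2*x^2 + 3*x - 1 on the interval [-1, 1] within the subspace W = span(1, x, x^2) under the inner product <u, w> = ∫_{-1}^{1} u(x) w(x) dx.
g(x) = 2*x^2/7 + 21*x/5 - 29/35

The best approximation g ∈ W is the orthogonal projection of f onto W. Writing g = a_0 + a_1 x + a_2 x^2, the coefficients solve the normal equations G · a = b where
  G_{ij} = <φ_i, φ_j> and b_i = <f, φ_i>, with φ_0 = 1, φ_1 = x, φ_2 = x^2.
G =
  [2, 0, 2/3]
  [0, 2/3, 0]
  [2/3, 0, 2/5],
b = (-22/15, 14/5, -46/105).
Solving gives a_0 = -29/35, a_1 = 21/5, a_2 = 2/7, so
  g(x) = 2*x^2/7 + 21*x/5 - 29/35.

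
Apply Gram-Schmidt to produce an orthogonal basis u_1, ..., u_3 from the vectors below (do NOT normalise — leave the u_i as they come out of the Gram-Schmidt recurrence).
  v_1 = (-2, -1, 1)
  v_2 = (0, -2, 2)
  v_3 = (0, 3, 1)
Orthogonal basis:
  u_1 = (-2, -1, 1)
  u_2 = (4/3, -4/3, 4/3)
  u_3 = (0, 2, 2)

Apply the Gram-Schmidt recurrence
  u_1 = v_1
  u_i = v_i − Σ_{j<i} ((v_i · u_j) / (u_j · u_j)) · u_j.

Step by step this gives:
  u_1 = (-2, -1, 1)
  u_2 = (4/3, -4/3, 4/3)
  u_3 = (0, 2, 2)

Orthogonality check:
  u_2 · u_1 = 0 (should be 0)
  u_3 · u_1 = 0 (should be 0)
  u_3 · u_2 = 0 (should be 0)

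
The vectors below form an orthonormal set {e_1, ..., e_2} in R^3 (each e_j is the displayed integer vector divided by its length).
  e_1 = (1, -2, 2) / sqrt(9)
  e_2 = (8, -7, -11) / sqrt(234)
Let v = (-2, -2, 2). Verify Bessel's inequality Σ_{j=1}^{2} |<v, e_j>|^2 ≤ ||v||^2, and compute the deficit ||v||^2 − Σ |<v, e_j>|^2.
Σ |<v, e_j>|^2 = 84/13; ||v||^2 = 12; deficit = 72/13

Write each e_j = u_j / sqrt(<u_j, u_j>) where u_j is the displayed integer vector. Then <v, e_j> = <v, u_j> / sqrt(<u_j, u_j>), so |<v, e_j>|^2 = <v, u_j>^2 / <u_j, u_j>.
Coefficients: <v, e_1> = 6/sqrt(9), <v, e_2> = -24/sqrt(234).
Square and sum: Σ |<v, e_j>|^2 = 84/13.
Compute ||v||^2 = v·v = 12.
Deficit = 12 − 84/13 = 72/13 ≥ 0, confirming Bessel's inequality. (The deficit equals ||v − Σ <v,e_j> e_j||^2, the squared distance from v to span{e_j}.)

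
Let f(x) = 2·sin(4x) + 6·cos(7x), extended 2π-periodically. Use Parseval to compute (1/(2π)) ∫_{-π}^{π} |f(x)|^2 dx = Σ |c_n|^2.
Σ |c_n|^2 = 20

Expand |f|^2 and use orthogonality of {sin(nx), cos(mx)} on [-π, π]:
  ∫_{-π}^{π} sin(nx)^2 dx = π, ∫ cos(mx)^2 dx = π, and cross terms integrate to 0.
So ∫_{-π}^{π} f(x)^2 dx = 2^2 · π + 6^2 · π = (4 + 36)π.
Divide by 2π: (4 + 36)/2 = 20.
By Parseval, this equals Σ |c_n|^2.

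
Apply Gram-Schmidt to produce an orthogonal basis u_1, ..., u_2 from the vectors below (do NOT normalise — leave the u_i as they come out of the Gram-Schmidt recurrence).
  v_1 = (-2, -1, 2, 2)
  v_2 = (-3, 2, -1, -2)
Orthogonal basis:
  u_1 = (-2, -1, 2, 2)
  u_2 = (-43/13, 24/13, -9/13, -22/13)

Apply the Gram-Schmidt recurrence
  u_1 = v_1
  u_i = v_i − Σ_{j<i} ((v_i · u_j) / (u_j · u_j)) · u_j.

Step by step this gives:
  u_1 = (-2, -1, 2, 2)
  u_2 = (-43/13, 24/13, -9/13, -22/13)

Orthogonality check:
  u_2 · u_1 = 0 (should be 0)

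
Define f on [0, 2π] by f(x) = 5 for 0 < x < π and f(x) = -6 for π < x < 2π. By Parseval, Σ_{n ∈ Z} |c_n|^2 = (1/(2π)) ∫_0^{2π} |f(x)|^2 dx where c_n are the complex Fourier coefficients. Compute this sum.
Σ |c_n|^2 = 61/2

Parseval equates the L^2 energy of f (normalised by 1/(2π)) with the ℓ^2 sum of its Fourier coefficients: (1/(2π)) ∫_0^{2π} |f|^2 = Σ |c_n|^2.
Compute the left side: (1/(2π)) [∫_0^π 5^2 dx + ∫_π^{2π} (-6)^2 dx] = (1/(2π)) · (25π + 36π) = (25 + 36)/2 = 61/2.
So Σ_{n ∈ Z} |c_n|^2 = 61/2.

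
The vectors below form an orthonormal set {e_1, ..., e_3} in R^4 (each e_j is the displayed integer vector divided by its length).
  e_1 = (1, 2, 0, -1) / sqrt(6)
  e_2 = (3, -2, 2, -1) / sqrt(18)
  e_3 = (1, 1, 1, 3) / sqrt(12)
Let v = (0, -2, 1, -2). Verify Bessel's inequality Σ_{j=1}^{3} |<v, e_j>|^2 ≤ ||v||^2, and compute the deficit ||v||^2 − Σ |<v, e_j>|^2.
Σ |<v, e_j>|^2 = 299/36; ||v||^2 = 9; deficit = 25/36

Write each e_j = u_j / sqrt(<u_j, u_j>) where u_j is the displayed integer vector. Then <v, e_j> = <v, u_j> / sqrt(<u_j, u_j>), so |<v, e_j>|^2 = <v, u_j>^2 / <u_j, u_j>.
Coefficients: <v, e_1> = -2/sqrt(6), <v, e_2> = 8/sqrt(18), <v, e_3> = -7/sqrt(12).
Square and sum: Σ |<v, e_j>|^2 = 299/36.
Compute ||v||^2 = v·v = 9.
Deficit = 9 − 299/36 = 25/36 ≥ 0, confirming Bessel's inequality. (The deficit equals ||v − Σ <v,e_j> e_j||^2, the squared distance from v to span{e_j}.)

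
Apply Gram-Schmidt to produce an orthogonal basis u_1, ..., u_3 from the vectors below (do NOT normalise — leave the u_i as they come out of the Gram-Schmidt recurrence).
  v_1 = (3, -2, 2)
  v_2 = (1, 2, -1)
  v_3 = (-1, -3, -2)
Orthogonal basis:
  u_1 = (3, -2, 2)
  u_2 = (26/17, 28/17, -11/17)
  u_3 = (58/93, -145/93, -232/93)

Apply the Gram-Schmidt recurrence
  u_1 = v_1
  u_i = v_i − Σ_{j<i} ((v_i · u_j) / (u_j · u_j)) · u_j.

Step by step this gives:
  u_1 = (3, -2, 2)
  u_2 = (26/17, 28/17, -11/17)
  u_3 = (58/93, -145/93, -232/93)

Orthogonality check:
  u_2 · u_1 = 0 (should be 0)
  u_3 · u_1 = 0 (should be 0)
  u_3 · u_2 = 0 (should be 0)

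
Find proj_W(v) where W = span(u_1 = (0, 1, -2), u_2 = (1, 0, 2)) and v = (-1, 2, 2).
proj_W(v) = (7/9, 2/9, 10/9)

Set up U = [u_1 | ... | u_2] ∈ R^(3×2). The projector onto W = col(U) is P = U (U^T U)^(-1) U^T.
Compute U^T U =
  [5, -4]
  [-4, 5],
and U^T v = (-2, 3).
Solve U^T U · c = U^T v for the coefficients: c = (2/9, 7/9). The projection is proj_W(v) = U c.
Check: (v - proj_W(v)) · u_1 = 0  (should be 0).
Check: (v - proj_W(v)) · u_2 = 0  (should be 0).
Result: proj_W(v) = (7/9, 2/9, 10/9).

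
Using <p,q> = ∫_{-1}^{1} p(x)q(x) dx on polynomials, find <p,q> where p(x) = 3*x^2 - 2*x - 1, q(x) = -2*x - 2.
<p,q> = 8/3

Expand the product: p(x)·q(x) = -6*x^3 - 2*x^2 + 6*x + 2.
∫_{-1}^{1} of each monomial x^k gives [2/(k+1) if k even, 0 if k odd]. Integrating term-by-term (or equivalently evaluating the antiderivative F(x) = -3*x^4/2 - 2*x^3/3 + 3*x^2 + 2*x at the endpoints):
  F(1) − F(−1) = 17/6 − (1/6) = 8/3.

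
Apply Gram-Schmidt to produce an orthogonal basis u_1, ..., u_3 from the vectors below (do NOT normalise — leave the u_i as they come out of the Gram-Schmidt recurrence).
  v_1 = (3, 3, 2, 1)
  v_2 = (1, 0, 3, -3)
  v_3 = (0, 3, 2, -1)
Orthogonal basis:
  u_1 = (3, 3, 2, 1)
  u_2 = (5/23, -18/23, 57/23, -75/23)
  u_3 = (-657/401, 681/401, 49/401, -170/401)

Apply the Gram-Schmidt recurrence
  u_1 = v_1
  u_i = v_i − Σ_{j<i} ((v_i · u_j) / (u_j · u_j)) · u_j.

Step by step this gives:
  u_1 = (3, 3, 2, 1)
  u_2 = (5/23, -18/23, 57/23, -75/23)
  u_3 = (-657/401, 681/401, 49/401, -170/401)

Orthogonality check:
  u_2 · u_1 = 0 (should be 0)
  u_3 · u_1 = 0 (should be 0)
  u_3 · u_2 = 0 (should be 0)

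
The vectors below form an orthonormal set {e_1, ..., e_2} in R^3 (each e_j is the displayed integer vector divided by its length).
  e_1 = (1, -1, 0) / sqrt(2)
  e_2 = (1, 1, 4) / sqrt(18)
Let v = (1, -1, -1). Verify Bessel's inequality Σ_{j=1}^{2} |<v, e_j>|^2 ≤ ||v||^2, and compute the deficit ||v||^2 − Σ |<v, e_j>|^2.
Σ |<v, e_j>|^2 = 26/9; ||v||^2 = 3; deficit = 1/9

Write each e_j = u_j / sqrt(<u_j, u_j>) where u_j is the displayed integer vector. Then <v, e_j> = <v, u_j> / sqrt(<u_j, u_j>), so |<v, e_j>|^2 = <v, u_j>^2 / <u_j, u_j>.
Coefficients: <v, e_1> = 2/sqrt(2), <v, e_2> = -4/sqrt(18).
Square and sum: Σ |<v, e_j>|^2 = 26/9.
Compute ||v||^2 = v·v = 3.
Deficit = 3 − 26/9 = 1/9 ≥ 0, confirming Bessel's inequality. (The deficit equals ||v − Σ <v,e_j> e_j||^2, the squared distance from v to span{e_j}.)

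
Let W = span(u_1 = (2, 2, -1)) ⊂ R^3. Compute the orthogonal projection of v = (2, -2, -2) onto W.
proj_W(v) = (4/9, 4/9, -2/9)

Set up U = [u_1 | ... | u_1] ∈ R^(3×1). The projector onto W = col(U) is P = U (U^T U)^(-1) U^T.
Compute U^T U =
  [9],
and U^T v = (2).
Solve U^T U · c = U^T v for the coefficients: c = (2/9). The projection is proj_W(v) = U c.
Check: (v - proj_W(v)) · u_1 = 0  (should be 0).
Result: proj_W(v) = (4/9, 4/9, -2/9).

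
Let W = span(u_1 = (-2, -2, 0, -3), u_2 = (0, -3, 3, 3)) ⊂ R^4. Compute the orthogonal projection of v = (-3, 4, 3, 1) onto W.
proj_W(v) = (3/5, 7/10, -1/10, 4/5)

Set up U = [u_1 | ... | u_2] ∈ R^(4×2). The projector onto W = col(U) is P = U (U^T U)^(-1) U^T.
Compute U^T U =
  [17, -3]
  [-3, 27],
and U^T v = (-5, 0).
Solve U^T U · c = U^T v for the coefficients: c = (-3/10, -1/30). The projection is proj_W(v) = U c.
Check: (v - proj_W(v)) · u_1 = 0  (should be 0).
Check: (v - proj_W(v)) · u_2 = 0  (should be 0).
Result: proj_W(v) = (3/5, 7/10, -1/10, 4/5).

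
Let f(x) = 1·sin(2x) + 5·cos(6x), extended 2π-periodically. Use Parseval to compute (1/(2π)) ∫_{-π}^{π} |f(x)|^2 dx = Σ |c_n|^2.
Σ |c_n|^2 = 13

Expand |f|^2 and use orthogonality of {sin(nx), cos(mx)} on [-π, π]:
  ∫_{-π}^{π} sin(nx)^2 dx = π, ∫ cos(mx)^2 dx = π, and cross terms integrate to 0.
So ∫_{-π}^{π} f(x)^2 dx = 1^2 · π + 5^2 · π = (1 + 25)π.
Divide by 2π: (1 + 25)/2 = 13.
By Parseval, this equals Σ |c_n|^2.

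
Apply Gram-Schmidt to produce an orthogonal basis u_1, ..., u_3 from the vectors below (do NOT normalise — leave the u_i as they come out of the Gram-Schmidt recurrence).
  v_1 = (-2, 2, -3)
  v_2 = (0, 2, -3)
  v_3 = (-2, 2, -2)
Orthogonal basis:
  u_1 = (-2, 2, -3)
  u_2 = (26/17, 8/17, -12/17)
  u_3 = (0, 6/13, 4/13)

Apply the Gram-Schmidt recurrence
  u_1 = v_1
  u_i = v_i − Σ_{j<i} ((v_i · u_j) / (u_j · u_j)) · u_j.

Step by step this gives:
  u_1 = (-2, 2, -3)
  u_2 = (26/17, 8/17, -12/17)
  u_3 = (0, 6/13, 4/13)

Orthogonality check:
  u_2 · u_1 = 0 (should be 0)
  u_3 · u_1 = 0 (should be 0)
  u_3 · u_2 = 0 (should be 0)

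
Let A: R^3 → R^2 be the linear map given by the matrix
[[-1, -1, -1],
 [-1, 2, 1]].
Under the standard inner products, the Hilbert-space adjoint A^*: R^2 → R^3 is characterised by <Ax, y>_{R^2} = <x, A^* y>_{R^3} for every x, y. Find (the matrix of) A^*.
A^* = A^T =
[[-1, -1],
 [-1, 2],
 [-1, 1]]

For real matrices with standard dot products, the defining identity <Ax, y> = <x, A^* y> gives (Ax)^T y = x^T (A^*) y, i.e. x^T A^T y = x^T (A^*) y. Since this holds for all x, y, we must have A^* = A^T. Therefore
A^* =
[[-1, -1],
 [-1, 2],
 [-1, 1]].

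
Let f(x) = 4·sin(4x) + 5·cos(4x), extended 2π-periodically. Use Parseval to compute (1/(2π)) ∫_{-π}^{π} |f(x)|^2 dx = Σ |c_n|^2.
Σ |c_n|^2 = 41/2

Expand |f|^2 and use orthogonality of {sin(nx), cos(mx)} on [-π, π]:
  ∫_{-π}^{π} sin(nx)^2 dx = π, ∫ cos(mx)^2 dx = π, and cross terms integrate to 0.
So ∫_{-π}^{π} f(x)^2 dx = 4^2 · π + 5^2 · π = (16 + 25)π.
Divide by 2π: (16 + 25)/2 = 41/2.
By Parseval, this equals Σ |c_n|^2.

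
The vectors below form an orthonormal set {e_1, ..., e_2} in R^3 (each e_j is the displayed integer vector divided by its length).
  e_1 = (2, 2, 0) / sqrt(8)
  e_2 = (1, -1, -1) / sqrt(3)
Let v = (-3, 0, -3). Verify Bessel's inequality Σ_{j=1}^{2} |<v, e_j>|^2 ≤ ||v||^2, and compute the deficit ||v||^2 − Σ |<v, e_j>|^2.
Σ |<v, e_j>|^2 = 9/2; ||v||^2 = 18; deficit = 27/2

Write each e_j = u_j / sqrt(<u_j, u_j>) where u_j is the displayed integer vector. Then <v, e_j> = <v, u_j> / sqrt(<u_j, u_j>), so |<v, e_j>|^2 = <v, u_j>^2 / <u_j, u_j>.
Coefficients: <v, e_1> = -6/sqrt(8), <v, e_2> = 0/sqrt(3).
Square and sum: Σ |<v, e_j>|^2 = 9/2.
Compute ||v||^2 = v·v = 18.
Deficit = 18 − 9/2 = 27/2 ≥ 0, confirming Bessel's inequality. (The deficit equals ||v − Σ <v,e_j> e_j||^2, the squared distance from v to span{e_j}.)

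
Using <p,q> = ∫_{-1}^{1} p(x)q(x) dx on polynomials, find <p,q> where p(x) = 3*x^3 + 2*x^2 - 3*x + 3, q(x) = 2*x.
<p,q> = -8/5

Expand the product: p(x)·q(x) = 6*x^4 + 4*x^3 - 6*x^2 + 6*x.
∫_{-1}^{1} of each monomial x^k gives [2/(k+1) if k even, 0 if k odd]. Integrating term-by-term (or equivalently evaluating the antiderivative F(x) = 6*x^5/5 + x^4 - 2*x^3 + 3*x^2 at the endpoints):
  F(1) − F(−1) = 16/5 − (24/5) = -8/5.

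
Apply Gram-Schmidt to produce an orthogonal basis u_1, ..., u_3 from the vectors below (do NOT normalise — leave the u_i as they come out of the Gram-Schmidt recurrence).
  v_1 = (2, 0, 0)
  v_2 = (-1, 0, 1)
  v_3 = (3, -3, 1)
Orthogonal basis:
  u_1 = (2, 0, 0)
  u_2 = (0, 0, 1)
  u_3 = (0, -3, 0)

Apply the Gram-Schmidt recurrence
  u_1 = v_1
  u_i = v_i − Σ_{j<i} ((v_i · u_j) / (u_j · u_j)) · u_j.

Step by step this gives:
  u_1 = (2, 0, 0)
  u_2 = (0, 0, 1)
  u_3 = (0, -3, 0)

Orthogonality check:
  u_2 · u_1 = 0 (should be 0)
  u_3 · u_1 = 0 (should be 0)
  u_3 · u_2 = 0 (should be 0)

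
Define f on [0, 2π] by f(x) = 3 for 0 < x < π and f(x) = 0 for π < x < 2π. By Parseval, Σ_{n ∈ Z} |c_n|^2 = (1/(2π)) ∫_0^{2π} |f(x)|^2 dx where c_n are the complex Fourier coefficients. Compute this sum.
Σ |c_n|^2 = 9/2

Parseval equates the L^2 energy of f (normalised by 1/(2π)) with the ℓ^2 sum of its Fourier coefficients: (1/(2π)) ∫_0^{2π} |f|^2 = Σ |c_n|^2.
Compute the left side: (1/(2π)) [∫_0^π 3^2 dx + ∫_π^{2π} 0^2 dx] = (1/(2π)) · (9π + 0π) = (9 + 0)/2 = 9/2.
So Σ_{n ∈ Z} |c_n|^2 = 9/2.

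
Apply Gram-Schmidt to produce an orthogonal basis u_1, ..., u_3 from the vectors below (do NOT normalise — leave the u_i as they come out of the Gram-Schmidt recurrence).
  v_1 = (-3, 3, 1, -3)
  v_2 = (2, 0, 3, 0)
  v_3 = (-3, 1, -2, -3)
Orthogonal basis:
  u_1 = (-3, 3, 1, -3)
  u_2 = (47/28, 9/28, 87/28, -9/28)
  u_3 = (126/355, -278/355, -84/355, -432/355)

Apply the Gram-Schmidt recurrence
  u_1 = v_1
  u_i = v_i − Σ_{j<i} ((v_i · u_j) / (u_j · u_j)) · u_j.

Step by step this gives:
  u_1 = (-3, 3, 1, -3)
  u_2 = (47/28, 9/28, 87/28, -9/28)
  u_3 = (126/355, -278/355, -84/355, -432/355)

Orthogonality check:
  u_2 · u_1 = 0 (should be 0)
  u_3 · u_1 = 0 (should be 0)
  u_3 · u_2 = 0 (should be 0)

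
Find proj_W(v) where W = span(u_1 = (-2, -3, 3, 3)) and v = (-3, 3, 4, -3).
proj_W(v) = (0, 0, 0, 0)

Set up U = [u_1 | ... | u_1] ∈ R^(4×1). The projector onto W = col(U) is P = U (U^T U)^(-1) U^T.
Compute U^T U =
  [31],
and U^T v = (0).
Solve U^T U · c = U^T v for the coefficients: c = (0). The projection is proj_W(v) = U c.
Check: (v - proj_W(v)) · u_1 = 0  (should be 0).
Result: proj_W(v) = (0, 0, 0, 0).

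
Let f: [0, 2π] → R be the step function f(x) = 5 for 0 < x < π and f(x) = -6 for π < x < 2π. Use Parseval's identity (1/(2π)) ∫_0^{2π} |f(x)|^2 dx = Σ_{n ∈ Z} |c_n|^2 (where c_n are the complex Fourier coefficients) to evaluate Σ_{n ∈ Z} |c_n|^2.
Σ |c_n|^2 = 61/2

Parseval equates the L^2 energy of f (normalised by 1/(2π)) with the ℓ^2 sum of its Fourier coefficients: (1/(2π)) ∫_0^{2π} |f|^2 = Σ |c_n|^2.
Compute the left side: (1/(2π)) [∫_0^π 5^2 dx + ∫_π^{2π} (-6)^2 dx] = (1/(2π)) · (25π + 36π) = (25 + 36)/2 = 61/2.
So Σ_{n ∈ Z} |c_n|^2 = 61/2.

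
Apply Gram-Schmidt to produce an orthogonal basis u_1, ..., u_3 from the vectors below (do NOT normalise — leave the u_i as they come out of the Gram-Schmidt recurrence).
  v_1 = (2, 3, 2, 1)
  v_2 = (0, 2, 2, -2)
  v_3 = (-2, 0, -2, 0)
Orthogonal basis:
  u_1 = (2, 3, 2, 1)
  u_2 = (-8/9, 2/3, 10/9, -22/9)
  u_3 = (-22/19, 26/19, -20/19, 6/19)

Apply the Gram-Schmidt recurrence
  u_1 = v_1
  u_i = v_i − Σ_{j<i} ((v_i · u_j) / (u_j · u_j)) · u_j.

Step by step this gives:
  u_1 = (2, 3, 2, 1)
  u_2 = (-8/9, 2/3, 10/9, -22/9)
  u_3 = (-22/19, 26/19, -20/19, 6/19)

Orthogonality check:
  u_2 · u_1 = 0 (should be 0)
  u_3 · u_1 = 0 (should be 0)
  u_3 · u_2 = 0 (should be 0)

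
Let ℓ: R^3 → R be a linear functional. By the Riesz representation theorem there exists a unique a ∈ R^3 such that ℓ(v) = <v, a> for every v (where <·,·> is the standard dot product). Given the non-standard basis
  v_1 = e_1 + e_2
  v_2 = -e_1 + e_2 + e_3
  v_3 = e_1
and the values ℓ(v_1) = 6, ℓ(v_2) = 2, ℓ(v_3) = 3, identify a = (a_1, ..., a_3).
a = (3, 3, 2)

Write a = (a_1, ..., a_3) in the standard basis. For each basis vector v_i, ℓ(v_i) = <v_i, a> is a linear equation in the a_j's. Collect the n equations into a matrix system V a = ℓ, where row i of V is v_i (expressed in the standard basis). Since V is invertible (lower-triangular with 1s on the diagonal, up to permutation), solve by back-substitution:
  V =
[[1, 1, 0],
 [-1, 1, 1],
 [1, 0, 0]]
  V a = (6, 2, 3)
Solving gives a = (3, 3, 2).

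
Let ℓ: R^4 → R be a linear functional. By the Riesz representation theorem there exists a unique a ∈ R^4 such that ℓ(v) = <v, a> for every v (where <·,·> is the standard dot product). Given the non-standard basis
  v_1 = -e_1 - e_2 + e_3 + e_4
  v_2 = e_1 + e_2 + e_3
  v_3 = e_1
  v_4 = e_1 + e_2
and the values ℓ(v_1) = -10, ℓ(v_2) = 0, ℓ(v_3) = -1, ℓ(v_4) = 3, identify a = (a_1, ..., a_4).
a = (-1, 4, -3, -4)

Write a = (a_1, ..., a_4) in the standard basis. For each basis vector v_i, ℓ(v_i) = <v_i, a> is a linear equation in the a_j's. Collect the n equations into a matrix system V a = ℓ, where row i of V is v_i (expressed in the standard basis). Since V is invertible (lower-triangular with 1s on the diagonal, up to permutation), solve by back-substitution:
  V =
[[-1, -1, 1, 1],
 [1, 1, 1, 0],
 [1, 0, 0, 0],
 [1, 1, 0, 0]]
  V a = (-10, 0, -1, 3)
Solving gives a = (-1, 4, -3, -4).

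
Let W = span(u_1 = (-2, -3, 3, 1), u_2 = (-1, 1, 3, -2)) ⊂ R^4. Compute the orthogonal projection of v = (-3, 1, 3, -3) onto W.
proj_W(v) = (-425/309, 320/309, 404/103, -745/309)

Set up U = [u_1 | ... | u_2] ∈ R^(4×2). The projector onto W = col(U) is P = U (U^T U)^(-1) U^T.
Compute U^T U =
  [23, 6]
  [6, 15],
and U^T v = (9, 19).
Solve U^T U · c = U^T v for the coefficients: c = (7/103, 383/309). The projection is proj_W(v) = U c.
Check: (v - proj_W(v)) · u_1 = 0  (should be 0).
Check: (v - proj_W(v)) · u_2 = 0  (should be 0).
Result: proj_W(v) = (-425/309, 320/309, 404/103, -745/309).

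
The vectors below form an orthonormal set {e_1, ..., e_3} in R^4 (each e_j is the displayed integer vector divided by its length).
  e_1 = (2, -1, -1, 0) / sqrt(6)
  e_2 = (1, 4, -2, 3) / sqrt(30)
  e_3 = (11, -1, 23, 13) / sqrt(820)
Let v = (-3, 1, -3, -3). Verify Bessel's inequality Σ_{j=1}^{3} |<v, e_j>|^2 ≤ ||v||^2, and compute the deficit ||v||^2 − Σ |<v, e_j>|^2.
Σ |<v, e_j>|^2 = 1123/41; ||v||^2 = 28; deficit = 25/41

Write each e_j = u_j / sqrt(<u_j, u_j>) where u_j is the displayed integer vector. Then <v, e_j> = <v, u_j> / sqrt(<u_j, u_j>), so |<v, e_j>|^2 = <v, u_j>^2 / <u_j, u_j>.
Coefficients: <v, e_1> = -4/sqrt(6), <v, e_2> = -2/sqrt(30), <v, e_3> = -142/sqrt(820).
Square and sum: Σ |<v, e_j>|^2 = 1123/41.
Compute ||v||^2 = v·v = 28.
Deficit = 28 − 1123/41 = 25/41 ≥ 0, confirming Bessel's inequality. (The deficit equals ||v − Σ <v,e_j> e_j||^2, the squared distance from v to span{e_j}.)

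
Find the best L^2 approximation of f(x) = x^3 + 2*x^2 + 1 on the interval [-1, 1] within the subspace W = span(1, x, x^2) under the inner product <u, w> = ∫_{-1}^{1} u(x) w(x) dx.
g(x) = 2*x^2 + 3*x/5 + 1

The best approximation g ∈ W is the orthogonal projection of f onto W. Writing g = a_0 + a_1 x + a_2 x^2, the coefficients solve the normal equations G · a = b where
  G_{ij} = <φ_i, φ_j> and b_i = <f, φ_i>, with φ_0 = 1, φ_1 = x, φ_2 = x^2.
G =
  [2, 0, 2/3]
  [0, 2/3, 0]
  [2/3, 0, 2/5],
b = (10/3, 2/5, 22/15).
Solving gives a_0 = 1, a_1 = 3/5, a_2 = 2, so
  g(x) = 2*x^2 + 3*x/5 + 1.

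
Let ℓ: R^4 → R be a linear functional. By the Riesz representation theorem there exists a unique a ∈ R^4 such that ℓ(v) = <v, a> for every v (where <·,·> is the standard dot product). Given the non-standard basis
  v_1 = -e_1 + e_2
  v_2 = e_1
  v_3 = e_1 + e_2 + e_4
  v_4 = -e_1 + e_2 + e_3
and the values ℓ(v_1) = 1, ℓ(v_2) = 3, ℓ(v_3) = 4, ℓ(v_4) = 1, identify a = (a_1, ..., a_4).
a = (3, 4, 0, -3)

Write a = (a_1, ..., a_4) in the standard basis. For each basis vector v_i, ℓ(v_i) = <v_i, a> is a linear equation in the a_j's. Collect the n equations into a matrix system V a = ℓ, where row i of V is v_i (expressed in the standard basis). Since V is invertible (lower-triangular with 1s on the diagonal, up to permutation), solve by back-substitution:
  V =
[[-1, 1, 0, 0],
 [1, 0, 0, 0],
 [1, 1, 0, 1],
 [-1, 1, 1, 0]]
  V a = (1, 3, 4, 1)
Solving gives a = (3, 4, 0, -3).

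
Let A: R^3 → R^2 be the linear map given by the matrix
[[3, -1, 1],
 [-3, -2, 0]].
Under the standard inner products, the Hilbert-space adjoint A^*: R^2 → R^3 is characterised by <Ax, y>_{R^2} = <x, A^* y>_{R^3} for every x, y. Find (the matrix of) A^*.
A^* = A^T =
[[3, -3],
 [-1, -2],
 [1, 0]]

For real matrices with standard dot products, the defining identity <Ax, y> = <x, A^* y> gives (Ax)^T y = x^T (A^*) y, i.e. x^T A^T y = x^T (A^*) y. Since this holds for all x, y, we must have A^* = A^T. Therefore
A^* =
[[3, -3],
 [-1, -2],
 [1, 0]].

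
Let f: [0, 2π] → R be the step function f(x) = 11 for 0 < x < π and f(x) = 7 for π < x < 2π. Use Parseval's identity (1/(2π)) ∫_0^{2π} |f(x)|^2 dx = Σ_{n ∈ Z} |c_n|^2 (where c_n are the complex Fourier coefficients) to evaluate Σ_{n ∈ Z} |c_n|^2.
Σ |c_n|^2 = 85

Parseval equates the L^2 energy of f (normalised by 1/(2π)) with the ℓ^2 sum of its Fourier coefficients: (1/(2π)) ∫_0^{2π} |f|^2 = Σ |c_n|^2.
Compute the left side: (1/(2π)) [∫_0^π 11^2 dx + ∫_π^{2π} 7^2 dx] = (1/(2π)) · (121π + 49π) = (121 + 49)/2 = 85.
So Σ_{n ∈ Z} |c_n|^2 = 85.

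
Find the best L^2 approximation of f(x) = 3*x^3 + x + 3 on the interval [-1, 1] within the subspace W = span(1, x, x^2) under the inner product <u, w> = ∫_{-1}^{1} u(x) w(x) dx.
g(x) = 14*x/5 + 3

The best approximation g ∈ W is the orthogonal projection of f onto W. Writing g = a_0 + a_1 x + a_2 x^2, the coefficients solve the normal equations G · a = b where
  G_{ij} = <φ_i, φ_j> and b_i = <f, φ_i>, with φ_0 = 1, φ_1 = x, φ_2 = x^2.
G =
  [2, 0, 2/3]
  [0, 2/3, 0]
  [2/3, 0, 2/5],
b = (6, 28/15, 2).
Solving gives a_0 = 3, a_1 = 14/5, a_2 = 0, so
  g(x) = 14*x/5 + 3.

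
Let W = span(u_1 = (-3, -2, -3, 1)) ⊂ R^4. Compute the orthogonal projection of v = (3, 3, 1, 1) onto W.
proj_W(v) = (51/23, 34/23, 51/23, -17/23)

Set up U = [u_1 | ... | u_1] ∈ R^(4×1). The projector onto W = col(U) is P = U (U^T U)^(-1) U^T.
Compute U^T U =
  [23],
and U^T v = (-17).
Solve U^T U · c = U^T v for the coefficients: c = (-17/23). The projection is proj_W(v) = U c.
Check: (v - proj_W(v)) · u_1 = 0  (should be 0).
Result: proj_W(v) = (51/23, 34/23, 51/23, -17/23).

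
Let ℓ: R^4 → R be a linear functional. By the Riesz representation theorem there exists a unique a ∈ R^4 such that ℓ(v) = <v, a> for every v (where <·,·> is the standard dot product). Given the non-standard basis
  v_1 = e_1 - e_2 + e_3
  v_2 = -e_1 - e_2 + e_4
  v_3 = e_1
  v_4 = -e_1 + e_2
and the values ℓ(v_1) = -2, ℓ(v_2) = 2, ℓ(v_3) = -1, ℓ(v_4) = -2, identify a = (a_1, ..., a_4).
a = (-1, -3, -4, -2)

Write a = (a_1, ..., a_4) in the standard basis. For each basis vector v_i, ℓ(v_i) = <v_i, a> is a linear equation in the a_j's. Collect the n equations into a matrix system V a = ℓ, where row i of V is v_i (expressed in the standard basis). Since V is invertible (lower-triangular with 1s on the diagonal, up to permutation), solve by back-substitution:
  V =
[[1, -1, 1, 0],
 [-1, -1, 0, 1],
 [1, 0, 0, 0],
 [-1, 1, 0, 0]]
  V a = (-2, 2, -1, -2)
Solving gives a = (-1, -3, -4, -2).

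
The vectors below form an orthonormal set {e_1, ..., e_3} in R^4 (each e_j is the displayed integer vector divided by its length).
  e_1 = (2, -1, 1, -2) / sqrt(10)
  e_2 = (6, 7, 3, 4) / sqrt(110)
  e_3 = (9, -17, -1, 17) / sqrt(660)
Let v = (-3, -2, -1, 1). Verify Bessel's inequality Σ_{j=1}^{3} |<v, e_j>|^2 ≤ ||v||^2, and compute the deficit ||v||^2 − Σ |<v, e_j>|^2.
Σ |<v, e_j>|^2 = 175/12; ||v||^2 = 15; deficit = 5/12

Write each e_j = u_j / sqrt(<u_j, u_j>) where u_j is the displayed integer vector. Then <v, e_j> = <v, u_j> / sqrt(<u_j, u_j>), so |<v, e_j>|^2 = <v, u_j>^2 / <u_j, u_j>.
Coefficients: <v, e_1> = -7/sqrt(10), <v, e_2> = -31/sqrt(110), <v, e_3> = 25/sqrt(660).
Square and sum: Σ |<v, e_j>|^2 = 175/12.
Compute ||v||^2 = v·v = 15.
Deficit = 15 − 175/12 = 5/12 ≥ 0, confirming Bessel's inequality. (The deficit equals ||v − Σ <v,e_j> e_j||^2, the squared distance from v to span{e_j}.)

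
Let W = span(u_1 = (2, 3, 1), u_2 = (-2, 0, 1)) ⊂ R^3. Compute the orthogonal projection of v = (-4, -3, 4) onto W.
proj_W(v) = (-316/61, -87/61, 100/61)

Set up U = [u_1 | ... | u_2] ∈ R^(3×2). The projector onto W = col(U) is P = U (U^T U)^(-1) U^T.
Compute U^T U =
  [14, -3]
  [-3, 5],
and U^T v = (-13, 12).
Solve U^T U · c = U^T v for the coefficients: c = (-29/61, 129/61). The projection is proj_W(v) = U c.
Check: (v - proj_W(v)) · u_1 = 0  (should be 0).
Check: (v - proj_W(v)) · u_2 = 0  (should be 0).
Result: proj_W(v) = (-316/61, -87/61, 100/61).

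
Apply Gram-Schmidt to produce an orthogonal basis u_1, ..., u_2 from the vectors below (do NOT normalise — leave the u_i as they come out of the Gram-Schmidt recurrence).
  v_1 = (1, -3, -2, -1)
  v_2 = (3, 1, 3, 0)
Orthogonal basis:
  u_1 = (1, -3, -2, -1)
  u_2 = (17/5, -1/5, 11/5, -2/5)

Apply the Gram-Schmidt recurrence
  u_1 = v_1
  u_i = v_i − Σ_{j<i} ((v_i · u_j) / (u_j · u_j)) · u_j.

Step by step this gives:
  u_1 = (1, -3, -2, -1)
  u_2 = (17/5, -1/5, 11/5, -2/5)

Orthogonality check:
  u_2 · u_1 = 0 (should be 0)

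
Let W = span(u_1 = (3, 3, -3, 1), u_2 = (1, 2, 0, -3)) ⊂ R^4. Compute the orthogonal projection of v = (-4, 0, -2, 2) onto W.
proj_W(v) = (-61/89, -125/89, -3/89, 193/89)

Set up U = [u_1 | ... | u_2] ∈ R^(4×2). The projector onto W = col(U) is P = U (U^T U)^(-1) U^T.
Compute U^T U =
  [28, 6]
  [6, 14],
and U^T v = (-4, -10).
Solve U^T U · c = U^T v for the coefficients: c = (1/89, -64/89). The projection is proj_W(v) = U c.
Check: (v - proj_W(v)) · u_1 = 0  (should be 0).
Check: (v - proj_W(v)) · u_2 = 0  (should be 0).
Result: proj_W(v) = (-61/89, -125/89, -3/89, 193/89).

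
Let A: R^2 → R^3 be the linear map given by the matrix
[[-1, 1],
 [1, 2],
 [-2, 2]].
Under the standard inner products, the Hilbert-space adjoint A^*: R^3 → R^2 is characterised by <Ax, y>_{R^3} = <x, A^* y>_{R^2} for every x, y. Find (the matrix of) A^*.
A^* = A^T =
[[-1, 1, -2],
 [1, 2, 2]]

For real matrices with standard dot products, the defining identity <Ax, y> = <x, A^* y> gives (Ax)^T y = x^T (A^*) y, i.e. x^T A^T y = x^T (A^*) y. Since this holds for all x, y, we must have A^* = A^T. Therefore
A^* =
[[-1, 1, -2],
 [1, 2, 2]].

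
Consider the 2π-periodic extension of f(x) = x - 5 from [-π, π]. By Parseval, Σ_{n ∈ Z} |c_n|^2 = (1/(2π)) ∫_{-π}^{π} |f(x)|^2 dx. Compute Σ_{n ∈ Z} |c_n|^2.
Σ |c_n|^2 = π^2/3 + 25

Expand and integrate term by term over [-π, π]:
  ∫ (x)^2 dx = 1·(2π^3/3); ∫ 2·1·(-5)·x dx = 0 (odd integrand); ∫ (-5)^2 dx = 25·2π.
So (1/(2π)) ∫_{-π}^{π} (x - 5)^2 dx = 1π^2/3 + 25 = π^2/3 + 25.
Parseval ⇒ Σ |c_n|^2 = π^2/3 + 25.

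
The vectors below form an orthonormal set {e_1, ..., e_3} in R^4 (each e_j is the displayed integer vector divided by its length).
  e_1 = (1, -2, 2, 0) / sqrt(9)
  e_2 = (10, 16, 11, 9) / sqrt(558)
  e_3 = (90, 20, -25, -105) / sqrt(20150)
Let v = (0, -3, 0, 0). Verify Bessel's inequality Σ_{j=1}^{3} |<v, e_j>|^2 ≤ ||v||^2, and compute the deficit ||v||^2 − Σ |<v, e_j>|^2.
Σ |<v, e_j>|^2 = 108/13; ||v||^2 = 9; deficit = 9/13

Write each e_j = u_j / sqrt(<u_j, u_j>) where u_j is the displayed integer vector. Then <v, e_j> = <v, u_j> / sqrt(<u_j, u_j>), so |<v, e_j>|^2 = <v, u_j>^2 / <u_j, u_j>.
Coefficients: <v, e_1> = 6/sqrt(9), <v, e_2> = -48/sqrt(558), <v, e_3> = -60/sqrt(20150).
Square and sum: Σ |<v, e_j>|^2 = 108/13.
Compute ||v||^2 = v·v = 9.
Deficit = 9 − 108/13 = 9/13 ≥ 0, confirming Bessel's inequality. (The deficit equals ||v − Σ <v,e_j> e_j||^2, the squared distance from v to span{e_j}.)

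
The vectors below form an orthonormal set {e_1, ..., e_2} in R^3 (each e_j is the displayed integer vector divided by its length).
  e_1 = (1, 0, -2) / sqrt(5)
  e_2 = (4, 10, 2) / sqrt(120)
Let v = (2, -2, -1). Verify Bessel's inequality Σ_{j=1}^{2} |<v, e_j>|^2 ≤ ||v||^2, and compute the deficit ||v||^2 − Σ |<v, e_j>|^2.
Σ |<v, e_j>|^2 = 29/6; ||v||^2 = 9; deficit = 25/6

Write each e_j = u_j / sqrt(<u_j, u_j>) where u_j is the displayed integer vector. Then <v, e_j> = <v, u_j> / sqrt(<u_j, u_j>), so |<v, e_j>|^2 = <v, u_j>^2 / <u_j, u_j>.
Coefficients: <v, e_1> = 4/sqrt(5), <v, e_2> = -14/sqrt(120).
Square and sum: Σ |<v, e_j>|^2 = 29/6.
Compute ||v||^2 = v·v = 9.
Deficit = 9 − 29/6 = 25/6 ≥ 0, confirming Bessel's inequality. (The deficit equals ||v − Σ <v,e_j> e_j||^2, the squared distance from v to span{e_j}.)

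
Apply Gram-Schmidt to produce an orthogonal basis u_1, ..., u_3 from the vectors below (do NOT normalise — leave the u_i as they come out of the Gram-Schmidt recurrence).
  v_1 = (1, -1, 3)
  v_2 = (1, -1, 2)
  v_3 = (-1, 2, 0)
Orthogonal basis:
  u_1 = (1, -1, 3)
  u_2 = (3/11, -3/11, -2/11)
  u_3 = (1/2, 1/2, 0)

Apply the Gram-Schmidt recurrence
  u_1 = v_1
  u_i = v_i − Σ_{j<i} ((v_i · u_j) / (u_j · u_j)) · u_j.

Step by step this gives:
  u_1 = (1, -1, 3)
  u_2 = (3/11, -3/11, -2/11)
  u_3 = (1/2, 1/2, 0)

Orthogonality check:
  u_2 · u_1 = 0 (should be 0)
  u_3 · u_1 = 0 (should be 0)
  u_3 · u_2 = 0 (should be 0)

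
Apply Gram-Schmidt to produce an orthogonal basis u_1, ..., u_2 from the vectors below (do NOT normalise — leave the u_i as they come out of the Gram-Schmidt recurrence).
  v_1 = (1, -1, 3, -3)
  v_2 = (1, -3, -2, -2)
Orthogonal basis:
  u_1 = (1, -1, 3, -3)
  u_2 = (4/5, -14/5, -13/5, -7/5)

Apply the Gram-Schmidt recurrence
  u_1 = v_1
  u_i = v_i − Σ_{j<i} ((v_i · u_j) / (u_j · u_j)) · u_j.

Step by step this gives:
  u_1 = (1, -1, 3, -3)
  u_2 = (4/5, -14/5, -13/5, -7/5)

Orthogonality check:
  u_2 · u_1 = 0 (should be 0)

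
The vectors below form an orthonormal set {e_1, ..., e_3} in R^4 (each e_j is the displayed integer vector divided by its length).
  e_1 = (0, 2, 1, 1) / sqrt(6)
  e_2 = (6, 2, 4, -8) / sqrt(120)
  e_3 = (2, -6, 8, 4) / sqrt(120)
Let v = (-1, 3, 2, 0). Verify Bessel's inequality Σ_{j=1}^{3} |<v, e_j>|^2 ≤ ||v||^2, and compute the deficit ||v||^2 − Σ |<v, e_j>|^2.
Σ |<v, e_j>|^2 = 34/3; ||v||^2 = 14; deficit = 8/3

Write each e_j = u_j / sqrt(<u_j, u_j>) where u_j is the displayed integer vector. Then <v, e_j> = <v, u_j> / sqrt(<u_j, u_j>), so |<v, e_j>|^2 = <v, u_j>^2 / <u_j, u_j>.
Coefficients: <v, e_1> = 8/sqrt(6), <v, e_2> = 8/sqrt(120), <v, e_3> = -4/sqrt(120).
Square and sum: Σ |<v, e_j>|^2 = 34/3.
Compute ||v||^2 = v·v = 14.
Deficit = 14 − 34/3 = 8/3 ≥ 0, confirming Bessel's inequality. (The deficit equals ||v − Σ <v,e_j> e_j||^2, the squared distance from v to span{e_j}.)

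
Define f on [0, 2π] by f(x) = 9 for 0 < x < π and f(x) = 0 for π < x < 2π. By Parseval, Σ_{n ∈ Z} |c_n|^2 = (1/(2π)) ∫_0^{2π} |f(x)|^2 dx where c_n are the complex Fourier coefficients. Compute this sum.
Σ |c_n|^2 = 81/2

Parseval equates the L^2 energy of f (normalised by 1/(2π)) with the ℓ^2 sum of its Fourier coefficients: (1/(2π)) ∫_0^{2π} |f|^2 = Σ |c_n|^2.
Compute the left side: (1/(2π)) [∫_0^π 9^2 dx + ∫_π^{2π} 0^2 dx] = (1/(2π)) · (81π + 0π) = (81 + 0)/2 = 81/2.
So Σ_{n ∈ Z} |c_n|^2 = 81/2.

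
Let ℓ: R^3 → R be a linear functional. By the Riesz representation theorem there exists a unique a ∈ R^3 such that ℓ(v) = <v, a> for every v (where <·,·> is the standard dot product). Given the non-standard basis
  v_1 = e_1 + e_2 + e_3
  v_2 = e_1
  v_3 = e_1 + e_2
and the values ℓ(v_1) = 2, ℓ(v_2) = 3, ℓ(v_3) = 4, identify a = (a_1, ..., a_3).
a = (3, 1, -2)

Write a = (a_1, ..., a_3) in the standard basis. For each basis vector v_i, ℓ(v_i) = <v_i, a> is a linear equation in the a_j's. Collect the n equations into a matrix system V a = ℓ, where row i of V is v_i (expressed in the standard basis). Since V is invertible (lower-triangular with 1s on the diagonal, up to permutation), solve by back-substitution:
  V =
[[1, 1, 1],
 [1, 0, 0],
 [1, 1, 0]]
  V a = (2, 3, 4)
Solving gives a = (3, 1, -2).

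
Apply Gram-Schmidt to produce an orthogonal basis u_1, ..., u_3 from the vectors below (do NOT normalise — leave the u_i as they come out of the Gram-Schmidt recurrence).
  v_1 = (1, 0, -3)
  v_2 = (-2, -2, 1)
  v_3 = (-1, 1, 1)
Orthogonal basis:
  u_1 = (1, 0, -3)
  u_2 = (-3/2, -2, -1/2)
  u_3 = (-54/65, 9/13, -18/65)

Apply the Gram-Schmidt recurrence
  u_1 = v_1
  u_i = v_i − Σ_{j<i} ((v_i · u_j) / (u_j · u_j)) · u_j.

Step by step this gives:
  u_1 = (1, 0, -3)
  u_2 = (-3/2, -2, -1/2)
  u_3 = (-54/65, 9/13, -18/65)

Orthogonality check:
  u_2 · u_1 = 0 (should be 0)
  u_3 · u_1 = 0 (should be 0)
  u_3 · u_2 = 0 (should be 0)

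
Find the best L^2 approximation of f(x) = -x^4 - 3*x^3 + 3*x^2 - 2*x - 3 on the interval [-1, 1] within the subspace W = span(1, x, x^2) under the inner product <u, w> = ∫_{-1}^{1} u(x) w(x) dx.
g(x) = 15*x^2/7 - 19*x/5 - 102/35

The best approximation g ∈ W is the orthogonal projection of f onto W. Writing g = a_0 + a_1 x + a_2 x^2, the coefficients solve the normal equations G · a = b where
  G_{ij} = <φ_i, φ_j> and b_i = <f, φ_i>, with φ_0 = 1, φ_1 = x, φ_2 = x^2.
G =
  [2, 0, 2/3]
  [0, 2/3, 0]
  [2/3, 0, 2/5],
b = (-22/5, -38/15, -38/35).
Solving gives a_0 = -102/35, a_1 = -19/5, a_2 = 15/7, so
  g(x) = 15*x^2/7 - 19*x/5 - 102/35.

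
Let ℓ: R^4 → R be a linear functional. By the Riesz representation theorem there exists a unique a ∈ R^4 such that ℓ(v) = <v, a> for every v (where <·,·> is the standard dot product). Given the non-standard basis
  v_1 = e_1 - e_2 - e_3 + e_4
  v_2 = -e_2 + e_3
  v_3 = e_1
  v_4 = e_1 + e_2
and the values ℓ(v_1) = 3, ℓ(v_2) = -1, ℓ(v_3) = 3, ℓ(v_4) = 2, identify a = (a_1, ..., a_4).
a = (3, -1, -2, -3)

Write a = (a_1, ..., a_4) in the standard basis. For each basis vector v_i, ℓ(v_i) = <v_i, a> is a linear equation in the a_j's. Collect the n equations into a matrix system V a = ℓ, where row i of V is v_i (expressed in the standard basis). Since V is invertible (lower-triangular with 1s on the diagonal, up to permutation), solve by back-substitution:
  V =
[[1, -1, -1, 1],
 [0, -1, 1, 0],
 [1, 0, 0, 0],
 [1, 1, 0, 0]]
  V a = (3, -1, 3, 2)
Solving gives a = (3, -1, -2, -3).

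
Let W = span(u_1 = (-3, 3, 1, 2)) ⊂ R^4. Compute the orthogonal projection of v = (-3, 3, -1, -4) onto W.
proj_W(v) = (-27/23, 27/23, 9/23, 18/23)

Set up U = [u_1 | ... | u_1] ∈ R^(4×1). The projector onto W = col(U) is P = U (U^T U)^(-1) U^T.
Compute U^T U =
  [23],
and U^T v = (9).
Solve U^T U · c = U^T v for the coefficients: c = (9/23). The projection is proj_W(v) = U c.
Check: (v - proj_W(v)) · u_1 = 0  (should be 0).
Result: proj_W(v) = (-27/23, 27/23, 9/23, 18/23).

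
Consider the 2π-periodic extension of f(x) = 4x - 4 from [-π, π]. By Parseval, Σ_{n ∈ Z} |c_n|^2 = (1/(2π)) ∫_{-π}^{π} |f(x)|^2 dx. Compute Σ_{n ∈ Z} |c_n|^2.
Σ |c_n|^2 = 16π^2/3 + 16

Expand and integrate term by term over [-π, π]:
  ∫ (4x)^2 dx = 16·(2π^3/3); ∫ 2·4·(-4)·x dx = 0 (odd integrand); ∫ (-4)^2 dx = 16·2π.
So (1/(2π)) ∫_{-π}^{π} (4x - 4)^2 dx = 16π^2/3 + 16 = 16π^2/3 + 16.
Parseval ⇒ Σ |c_n|^2 = 16π^2/3 + 16.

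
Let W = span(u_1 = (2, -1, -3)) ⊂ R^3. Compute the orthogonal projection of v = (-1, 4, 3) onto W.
proj_W(v) = (-15/7, 15/14, 45/14)

Set up U = [u_1 | ... | u_1] ∈ R^(3×1). The projector onto W = col(U) is P = U (U^T U)^(-1) U^T.
Compute U^T U =
  [14],
and U^T v = (-15).
Solve U^T U · c = U^T v for the coefficients: c = (-15/14). The projection is proj_W(v) = U c.
Check: (v - proj_W(v)) · u_1 = 0  (should be 0).
Result: proj_W(v) = (-15/7, 15/14, 45/14).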